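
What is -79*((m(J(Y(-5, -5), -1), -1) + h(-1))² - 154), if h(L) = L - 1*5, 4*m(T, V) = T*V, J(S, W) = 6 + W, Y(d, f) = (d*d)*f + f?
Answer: 128217/16 ≈ 8013.6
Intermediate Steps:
Y(d, f) = f + f*d² (Y(d, f) = d²*f + f = f*d² + f = f + f*d²)
m(T, V) = T*V/4 (m(T, V) = (T*V)/4 = T*V/4)
h(L) = -5 + L (h(L) = L - 5 = -5 + L)
-79*((m(J(Y(-5, -5), -1), -1) + h(-1))² - 154) = -79*(((¼)*(6 - 1)*(-1) + (-5 - 1))² - 154) = -79*(((¼)*5*(-1) - 6)² - 154) = -79*((-5/4 - 6)² - 154) = -79*((-29/4)² - 154) = -79*(841/16 - 154) = -79*(-1623/16) = 128217/16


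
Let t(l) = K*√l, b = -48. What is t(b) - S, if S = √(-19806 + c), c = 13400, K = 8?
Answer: I*(-√6406 + 32*√3) ≈ -24.612*I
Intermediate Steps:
t(l) = 8*√l
S = I*√6406 (S = √(-19806 + 13400) = √(-6406) = I*√6406 ≈ 80.037*I)
t(b) - S = 8*√(-48) - I*√6406 = 8*(4*I*√3) - I*√6406 = 32*I*√3 - I*√6406 = -I*√6406 + 32*I*√3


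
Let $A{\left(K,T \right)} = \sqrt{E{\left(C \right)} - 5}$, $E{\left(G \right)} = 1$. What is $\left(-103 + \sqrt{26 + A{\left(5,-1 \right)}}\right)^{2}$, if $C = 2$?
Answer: $\left(103 - \sqrt{2} \sqrt{13 + i}\right)^{2} \approx 9583.8 - 38.37 i$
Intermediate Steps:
$A{\left(K,T \right)} = 2 i$ ($A{\left(K,T \right)} = \sqrt{1 - 5} = \sqrt{-4} = 2 i$)
$\left(-103 + \sqrt{26 + A{\left(5,-1 \right)}}\right)^{2} = \left(-103 + \sqrt{26 + 2 i}\right)^{2}$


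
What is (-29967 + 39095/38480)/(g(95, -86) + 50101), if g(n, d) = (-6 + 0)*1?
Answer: -230618213/385531120 ≈ -0.59818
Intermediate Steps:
g(n, d) = -6 (g(n, d) = -6*1 = -6)
(-29967 + 39095/38480)/(g(95, -86) + 50101) = (-29967 + 39095/38480)/(-6 + 50101) = (-29967 + 39095*(1/38480))/50095 = (-29967 + 7819/7696)*(1/50095) = -230618213/7696*1/50095 = -230618213/385531120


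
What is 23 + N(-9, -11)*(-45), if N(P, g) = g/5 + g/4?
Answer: 983/4 ≈ 245.75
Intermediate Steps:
N(P, g) = 9*g/20 (N(P, g) = g*(⅕) + g*(¼) = g/5 + g/4 = 9*g/20)
23 + N(-9, -11)*(-45) = 23 + ((9/20)*(-11))*(-45) = 23 - 99/20*(-45) = 23 + 891/4 = 983/4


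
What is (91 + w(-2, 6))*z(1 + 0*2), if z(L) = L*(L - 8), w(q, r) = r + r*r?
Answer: -931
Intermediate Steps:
w(q, r) = r + r**2
z(L) = L*(-8 + L)
(91 + w(-2, 6))*z(1 + 0*2) = (91 + 6*(1 + 6))*((1 + 0*2)*(-8 + (1 + 0*2))) = (91 + 6*7)*((1 + 0)*(-8 + (1 + 0))) = (91 + 42)*(1*(-8 + 1)) = 133*(1*(-7)) = 133*(-7) = -931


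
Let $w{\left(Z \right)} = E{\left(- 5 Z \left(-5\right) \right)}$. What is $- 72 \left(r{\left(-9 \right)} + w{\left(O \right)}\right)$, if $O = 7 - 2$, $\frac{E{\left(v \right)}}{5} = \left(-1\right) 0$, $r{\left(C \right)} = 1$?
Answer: $-72$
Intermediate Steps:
$E{\left(v \right)} = 0$ ($E{\left(v \right)} = 5 \left(\left(-1\right) 0\right) = 5 \cdot 0 = 0$)
$O = 5$ ($O = 7 - 2 = 5$)
$w{\left(Z \right)} = 0$
$- 72 \left(r{\left(-9 \right)} + w{\left(O \right)}\right) = - 72 \left(1 + 0\right) = \left(-72\right) 1 = -72$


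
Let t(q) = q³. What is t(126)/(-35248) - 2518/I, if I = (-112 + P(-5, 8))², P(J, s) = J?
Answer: -3433987691/60313734 ≈ -56.935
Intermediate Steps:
I = 13689 (I = (-112 - 5)² = (-117)² = 13689)
t(126)/(-35248) - 2518/I = 126³/(-35248) - 2518/13689 = 2000376*(-1/35248) - 2518*1/13689 = -250047/4406 - 2518/13689 = -3433987691/60313734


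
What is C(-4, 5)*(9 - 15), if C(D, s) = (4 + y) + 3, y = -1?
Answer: -36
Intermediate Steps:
C(D, s) = 6 (C(D, s) = (4 - 1) + 3 = 3 + 3 = 6)
C(-4, 5)*(9 - 15) = 6*(9 - 15) = 6*(-6) = -36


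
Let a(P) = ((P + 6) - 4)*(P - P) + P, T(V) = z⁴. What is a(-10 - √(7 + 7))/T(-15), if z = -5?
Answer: -2/125 - √14/625 ≈ -0.021987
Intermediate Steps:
T(V) = 625 (T(V) = (-5)⁴ = 625)
a(P) = P (a(P) = ((6 + P) - 4)*0 + P = (2 + P)*0 + P = 0 + P = P)
a(-10 - √(7 + 7))/T(-15) = (-10 - √(7 + 7))/625 = (-10 - √14)*(1/625) = -2/125 - √14/625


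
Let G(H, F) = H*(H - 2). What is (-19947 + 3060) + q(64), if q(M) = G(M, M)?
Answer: -12919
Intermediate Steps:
G(H, F) = H*(-2 + H)
q(M) = M*(-2 + M)
(-19947 + 3060) + q(64) = (-19947 + 3060) + 64*(-2 + 64) = -16887 + 64*62 = -16887 + 3968 = -12919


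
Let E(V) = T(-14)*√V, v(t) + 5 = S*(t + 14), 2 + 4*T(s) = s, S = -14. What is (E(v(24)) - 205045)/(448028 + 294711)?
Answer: -8915/32293 - 4*I*√537/742739 ≈ -0.27607 - 0.0001248*I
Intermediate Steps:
T(s) = -½ + s/4
v(t) = -201 - 14*t (v(t) = -5 - 14*(t + 14) = -5 - 14*(14 + t) = -5 + (-196 - 14*t) = -201 - 14*t)
E(V) = -4*√V (E(V) = (-½ + (¼)*(-14))*√V = (-½ - 7/2)*√V = -4*√V)
(E(v(24)) - 205045)/(448028 + 294711) = (-4*√(-201 - 14*24) - 205045)/(448028 + 294711) = (-4*√(-201 - 336) - 205045)/742739 = (-4*I*√537 - 205045)*(1/742739) = (-205045 - 4*I*√537)*(1/742739) = -8915/32293 - 4*I*√537/742739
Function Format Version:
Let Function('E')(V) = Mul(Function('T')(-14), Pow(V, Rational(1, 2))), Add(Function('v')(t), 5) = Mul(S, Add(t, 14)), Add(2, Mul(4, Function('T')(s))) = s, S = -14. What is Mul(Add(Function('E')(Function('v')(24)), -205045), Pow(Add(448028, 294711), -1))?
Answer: Add(Rational(-8915, 32293), Mul(Rational(-4, 742739), I, Pow(537, Rational(1, 2)))) ≈ Add(-0.27607, Mul(-0.00012480, I))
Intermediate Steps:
Function('T')(s) = Add(Rational(-1, 2), Mul(Rational(1, 4), s))
Function('v')(t) = Add(-201, Mul(-14, t)) (Function('v')(t) = Add(-5, Mul(-14, Add(t, 14))) = Add(-5, Mul(-14, Add(14, t))) = Add(-5, Add(-196, Mul(-14, t))) = Add(-201, Mul(-14, t)))
Function('E')(V) = Mul(-4, Pow(V, Rational(1, 2))) (Function('E')(V) = Mul(Add(Rational(-1, 2), Mul(Rational(1, 4), -14)), Pow(V, Rational(1, 2))) = Mul(Add(Rational(-1, 2), Rational(-7, 2)), Pow(V, Rational(1, 2))) = Mul(-4, Pow(V, Rational(1, 2))))
Mul(Add(Function('E')(Function('v')(24)), -205045), Pow(Add(448028, 294711), -1)) = Mul(Add(Mul(-4, Pow(Add(-201, Mul(-14, 24)), Rational(1, 2))), -205045), Pow(Add(448028, 294711), -1)) = Mul(Add(Mul(-4, Pow(Add(-201, -336), Rational(1, 2))), -205045), Pow(742739, -1)) = Mul(Add(Mul(-4, Pow(-537, Rational(1, 2))), -205045), Rational(1, 742739)) = Mul(Add(Mul(-4, Mul(I, Pow(537, Rational(1, 2)))), -205045), Rational(1, 742739)) = Mul(Add(Mul(-4, I, Pow(537, Rational(1, 2))), -205045), Rational(1, 742739)) = Mul(Add(-205045, Mul(-4, I, Pow(537, Rational(1, 2)))), Rational(1, 742739)) = Add(Rational(-8915, 32293), Mul(Rational(-4, 742739), I, Pow(537, Rational(1, 2))))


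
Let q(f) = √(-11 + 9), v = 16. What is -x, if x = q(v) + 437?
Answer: -437 - I*√2 ≈ -437.0 - 1.4142*I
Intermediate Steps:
q(f) = I*√2 (q(f) = √(-2) = I*√2)
x = 437 + I*√2 (x = I*√2 + 437 = 437 + I*√2 ≈ 437.0 + 1.4142*I)
-x = -(437 + I*√2) = -437 - I*√2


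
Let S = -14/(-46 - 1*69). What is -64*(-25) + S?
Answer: 184014/115 ≈ 1600.1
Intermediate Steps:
S = 14/115 (S = -14/(-46 - 69) = -14/(-115) = -14*(-1/115) = 14/115 ≈ 0.12174)
-64*(-25) + S = -64*(-25) + 14/115 = 1600 + 14/115 = 184014/115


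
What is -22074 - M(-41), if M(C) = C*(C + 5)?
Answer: -23550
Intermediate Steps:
M(C) = C*(5 + C)
-22074 - M(-41) = -22074 - (-41)*(5 - 41) = -22074 - (-41)*(-36) = -22074 - 1*1476 = -22074 - 1476 = -23550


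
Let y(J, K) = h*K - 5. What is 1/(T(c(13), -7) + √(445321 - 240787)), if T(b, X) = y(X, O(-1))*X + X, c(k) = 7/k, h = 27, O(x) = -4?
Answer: 392/205061 - 3*√22726/410122 ≈ 0.00080889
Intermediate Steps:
y(J, K) = -5 + 27*K (y(J, K) = 27*K - 5 = -5 + 27*K)
T(b, X) = -112*X (T(b, X) = (-5 + 27*(-4))*X + X = (-5 - 108)*X + X = -113*X + X = -112*X)
1/(T(c(13), -7) + √(445321 - 240787)) = 1/(-112*(-7) + √(445321 - 240787)) = 1/(784 + √204534) = 1/(784 + 3*√22726)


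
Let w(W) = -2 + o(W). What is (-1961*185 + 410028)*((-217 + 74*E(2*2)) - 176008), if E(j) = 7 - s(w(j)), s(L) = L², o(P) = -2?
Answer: -8356861513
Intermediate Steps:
w(W) = -4 (w(W) = -2 - 2 = -4)
E(j) = -9 (E(j) = 7 - 1*(-4)² = 7 - 1*16 = 7 - 16 = -9)
(-1961*185 + 410028)*((-217 + 74*E(2*2)) - 176008) = (-1961*185 + 410028)*((-217 + 74*(-9)) - 176008) = (-362785 + 410028)*((-217 - 666) - 176008) = 47243*(-883 - 176008) = 47243*(-176891) = -8356861513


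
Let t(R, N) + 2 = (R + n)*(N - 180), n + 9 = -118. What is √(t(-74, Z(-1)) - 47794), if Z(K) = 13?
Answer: 3*I*√1581 ≈ 119.29*I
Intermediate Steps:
n = -127 (n = -9 - 118 = -127)
t(R, N) = -2 + (-180 + N)*(-127 + R) (t(R, N) = -2 + (R - 127)*(N - 180) = -2 + (-127 + R)*(-180 + N) = -2 + (-180 + N)*(-127 + R))
√(t(-74, Z(-1)) - 47794) = √((22858 - 180*(-74) - 127*13 + 13*(-74)) - 47794) = √((22858 + 13320 - 1651 - 962) - 47794) = √(33565 - 47794) = √(-14229) = 3*I*√1581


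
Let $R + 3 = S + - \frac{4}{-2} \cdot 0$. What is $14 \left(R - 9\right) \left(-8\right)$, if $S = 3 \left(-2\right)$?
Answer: $2016$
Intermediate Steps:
$S = -6$
$R = -9$ ($R = -3 - \left(6 - - \frac{4}{-2} \cdot 0\right) = -3 - \left(6 - \left(-4\right) \left(- \frac{1}{2}\right) 0\right) = -3 + \left(-6 + 2 \cdot 0\right) = -3 + \left(-6 + 0\right) = -3 - 6 = -9$)
$14 \left(R - 9\right) \left(-8\right) = 14 \left(-9 - 9\right) \left(-8\right) = 14 \left(-18\right) \left(-8\right) = \left(-252\right) \left(-8\right) = 2016$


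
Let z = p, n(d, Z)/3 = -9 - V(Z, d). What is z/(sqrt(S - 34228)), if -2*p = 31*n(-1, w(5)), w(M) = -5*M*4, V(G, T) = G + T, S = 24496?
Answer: 713*I*sqrt(2433)/811 ≈ 43.365*I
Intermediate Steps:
w(M) = -20*M
n(d, Z) = -27 - 3*Z - 3*d (n(d, Z) = 3*(-9 - (Z + d)) = 3*(-9 + (-Z - d)) = 3*(-9 - Z - d) = -27 - 3*Z - 3*d)
p = -4278 (p = -31*(-27 - (-60)*5 - 3*(-1))/2 = -31*(-27 - 3*(-100) + 3)/2 = -31*(-27 + 300 + 3)/2 = -31*276/2 = -1/2*8556 = -4278)
z = -4278
z/(sqrt(S - 34228)) = -4278/sqrt(24496 - 34228) = -4278*(-I*sqrt(2433)/4866) = -(-713)*I*sqrt(2433)/811 = 713*I*sqrt(2433)/811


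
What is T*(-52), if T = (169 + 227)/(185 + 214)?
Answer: -6864/133 ≈ -51.609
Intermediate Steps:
T = 132/133 (T = 396/399 = 396*(1/399) = 132/133 ≈ 0.99248)
T*(-52) = (132/133)*(-52) = -6864/133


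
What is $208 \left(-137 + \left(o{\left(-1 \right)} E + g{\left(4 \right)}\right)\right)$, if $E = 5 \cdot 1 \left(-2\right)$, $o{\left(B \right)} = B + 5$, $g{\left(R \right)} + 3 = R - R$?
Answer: $-37440$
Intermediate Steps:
$g{\left(R \right)} = -3$ ($g{\left(R \right)} = -3 + \left(R - R\right) = -3 + 0 = -3$)
$o{\left(B \right)} = 5 + B$
$E = -10$ ($E = 5 \left(-2\right) = -10$)
$208 \left(-137 + \left(o{\left(-1 \right)} E + g{\left(4 \right)}\right)\right) = 208 \left(-137 + \left(\left(5 - 1\right) \left(-10\right) - 3\right)\right) = 208 \left(-137 + \left(4 \left(-10\right) - 3\right)\right) = 208 \left(-137 - 43\right) = 208 \left(-180\right) = -37440$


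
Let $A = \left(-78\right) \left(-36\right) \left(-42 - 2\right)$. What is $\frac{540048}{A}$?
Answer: $- \frac{11251}{2574} \approx -4.371$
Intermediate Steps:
$A = -123552$ ($A = 2808 \left(-44\right) = -123552$)
$\frac{540048}{A} = \frac{540048}{-123552} = 540048 \left(- \frac{1}{123552}\right) = - \frac{11251}{2574}$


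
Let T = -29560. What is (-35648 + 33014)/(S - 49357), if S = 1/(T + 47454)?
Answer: 47132796/883194157 ≈ 0.053366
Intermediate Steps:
S = 1/17894 (S = 1/(-29560 + 47454) = 1/17894 ≈ 5.5885e-5)
(-35648 + 33014)/(S - 49357) = (-35648 + 33014)/(1/17894 - 49357) = -2634/(-883194157/17894) = -2634*(-17894/883194157) = 47132796/883194157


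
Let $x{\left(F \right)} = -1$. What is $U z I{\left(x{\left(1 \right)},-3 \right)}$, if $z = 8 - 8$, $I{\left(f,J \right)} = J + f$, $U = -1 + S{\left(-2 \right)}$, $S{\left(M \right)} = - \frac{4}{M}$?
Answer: $0$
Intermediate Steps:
$U = 1$ ($U = -1 - \frac{4}{-2} = -1 - -2 = -1 + 2 = 1$)
$z = 0$ ($z = 8 - 8 = 0$)
$U z I{\left(x{\left(1 \right)},-3 \right)} = 1 \cdot 0 \left(-3 - 1\right) = 0 \left(-4\right) = 0$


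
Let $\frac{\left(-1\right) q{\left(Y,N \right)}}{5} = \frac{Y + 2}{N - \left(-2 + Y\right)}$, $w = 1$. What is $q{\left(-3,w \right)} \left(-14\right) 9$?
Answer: $-105$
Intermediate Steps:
$q{\left(Y,N \right)} = - \frac{5 \left(2 + Y\right)}{2 + N - Y}$ ($q{\left(Y,N \right)} = - 5 \frac{Y + 2}{N - \left(-2 + Y\right)} = - 5 \frac{2 + Y}{2 + N - Y} = - \frac{5 \left(2 + Y\right)}{2 + N - Y}$)
$q{\left(-3,w \right)} \left(-14\right) 9 = \frac{5 \left(-2 - -3\right)}{2 + 1 - -3} \left(-14\right) 9 = \frac{5 \left(-2 + 3\right)}{2 + 1 + 3} \left(-14\right) 9 = 5 \cdot \frac{1}{6} \cdot 1 \left(-14\right) 9 = \frac{5}{6} \left(-14\right) 9 = \left(- \frac{35}{3}\right) 9 = -105$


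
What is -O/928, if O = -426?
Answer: 213/464 ≈ 0.45905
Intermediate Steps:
-O/928 = -(-426)/928 = -1*(-213/464) = 213/464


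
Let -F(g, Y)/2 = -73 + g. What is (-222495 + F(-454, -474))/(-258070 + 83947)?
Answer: 221441/174123 ≈ 1.2717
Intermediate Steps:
F(g, Y) = 146 - 2*g (F(g, Y) = -2*(-73 + g) = 146 - 2*g)
(-222495 + F(-454, -474))/(-258070 + 83947) = (-222495 + (146 - 2*(-454)))/(-258070 + 83947) = (-222495 + (146 + 908))/(-174123) = (-222495 + 1054)*(-1/174123) = -221441*(-1/174123) = 221441/174123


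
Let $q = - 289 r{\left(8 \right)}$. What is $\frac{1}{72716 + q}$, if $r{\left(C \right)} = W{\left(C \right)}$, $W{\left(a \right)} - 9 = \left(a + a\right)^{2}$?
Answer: $- \frac{1}{3869} \approx -0.00025846$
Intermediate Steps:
$W{\left(a \right)} = 9 + 4 a^{2}$ ($W{\left(a \right)} = 9 + \left(a + a\right)^{2} = 9 + \left(2 a\right)^{2} = 9 + 4 a^{2}$)
$r{\left(C \right)} = 9 + 4 C^{2}$
$q = -76585$ ($q = - 289 \left(9 + 4 \cdot 8^{2}\right) = - 289 \left(9 + 4 \cdot 64\right) = - 289 \left(9 + 256\right) = \left(-289\right) 265 = -76585$)
$\frac{1}{72716 + q} = \frac{1}{72716 - 76585} = \frac{1}{-3869} = - \frac{1}{3869}$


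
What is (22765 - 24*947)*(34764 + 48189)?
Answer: 3069261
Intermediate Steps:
(22765 - 24*947)*(34764 + 48189) = (22765 - 22728)*82953 = 37*82953 = 3069261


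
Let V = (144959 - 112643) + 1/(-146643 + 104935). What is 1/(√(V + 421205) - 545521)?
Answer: -22752589868/12411996661927361 - 2*√197231437471209/12411996661927361 ≈ -1.8354e-6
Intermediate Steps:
V = 1347835727/41708 (V = 32316 + 1/(-41708) = 32316 - 1/41708 = 1347835727/41708 ≈ 32316.)
1/(√(V + 421205) - 545521) = 1/(√(1347835727/41708 + 421205) - 545521) = 1/(√(18915453867/41708) - 545521) = 1/(√197231437471209/20854 - 545521) = 1/(-545521 + √197231437471209/20854)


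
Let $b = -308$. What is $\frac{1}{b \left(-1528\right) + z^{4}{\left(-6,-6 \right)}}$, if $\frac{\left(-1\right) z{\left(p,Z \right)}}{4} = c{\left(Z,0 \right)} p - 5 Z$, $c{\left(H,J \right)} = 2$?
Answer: $\frac{1}{27344480} \approx 3.657 \cdot 10^{-8}$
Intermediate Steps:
$z{\left(p,Z \right)} = - 8 p + 20 Z$ ($z{\left(p,Z \right)} = - 4 \left(2 p - 5 Z\right) = - 4 \left(- 5 Z + 2 p\right) = - 8 p + 20 Z$)
$\frac{1}{b \left(-1528\right) + z^{4}{\left(-6,-6 \right)}} = \frac{1}{\left(-308\right) \left(-1528\right) + \left(\left(-8\right) \left(-6\right) + 20 \left(-6\right)\right)^{4}} = \frac{1}{470624 + \left(48 - 120\right)^{4}} = \frac{1}{470624 + \left(-72\right)^{4}} = \frac{1}{470624 + 26873856} = \frac{1}{27344480}$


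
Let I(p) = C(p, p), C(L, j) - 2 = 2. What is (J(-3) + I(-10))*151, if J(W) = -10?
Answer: -906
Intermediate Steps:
C(L, j) = 4 (C(L, j) = 2 + 2 = 4)
I(p) = 4
(J(-3) + I(-10))*151 = (-10 + 4)*151 = -6*151 = -906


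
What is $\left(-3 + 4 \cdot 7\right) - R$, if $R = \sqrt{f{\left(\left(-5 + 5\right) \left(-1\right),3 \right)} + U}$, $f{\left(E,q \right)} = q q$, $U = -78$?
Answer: $25 - i \sqrt{69} \approx 25.0 - 8.3066 i$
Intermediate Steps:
$f{\left(E,q \right)} = q^{2}$
$R = i \sqrt{69}$ ($R = \sqrt{3^{2} - 78} = \sqrt{9 - 78} = \sqrt{-69} = i \sqrt{69} \approx 8.3066 i$)
$\left(-3 + 4 \cdot 7\right) - R = \left(-3 + 4 \cdot 7\right) - i \sqrt{69} = \left(-3 + 28\right) - i \sqrt{69} = 25 - i \sqrt{69}$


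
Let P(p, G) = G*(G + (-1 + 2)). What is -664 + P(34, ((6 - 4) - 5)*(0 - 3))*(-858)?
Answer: -77884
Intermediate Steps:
P(p, G) = G*(1 + G) (P(p, G) = G*(G + 1) = G*(1 + G))
-664 + P(34, ((6 - 4) - 5)*(0 - 3))*(-858) = -664 + ((((6 - 4) - 5)*(0 - 3))*(1 + ((6 - 4) - 5)*(0 - 3)))*(-858) = -664 + (((2 - 5)*(-3))*(1 + (2 - 5)*(-3)))*(-858) = -664 + ((-3*(-3))*(1 - 3*(-3)))*(-858) = -664 + (9*(1 + 9))*(-858) = -664 + (9*10)*(-858) = -664 + 90*(-858) = -664 - 77220 = -77884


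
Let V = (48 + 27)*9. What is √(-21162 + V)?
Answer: I*√20487 ≈ 143.13*I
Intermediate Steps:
V = 675 (V = 75*9 = 675)
√(-21162 + V) = √(-21162 + 675) = √(-20487) = I*√20487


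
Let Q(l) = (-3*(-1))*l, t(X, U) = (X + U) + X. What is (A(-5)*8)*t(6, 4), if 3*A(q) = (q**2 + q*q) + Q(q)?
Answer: 4480/3 ≈ 1493.3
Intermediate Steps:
t(X, U) = U + 2*X (t(X, U) = (U + X) + X = U + 2*X)
Q(l) = 3*l (Q(l) = (-1*(-3))*l = 3*l)
A(q) = q + 2*q**2/3 (A(q) = ((q**2 + q*q) + 3*q)/3 = ((q**2 + q**2) + 3*q)/3 = (2*q**2 + 3*q)/3 = q + 2*q**2/3)
(A(-5)*8)*t(6, 4) = (((1/3)*(-5)*(3 + 2*(-5)))*8)*(4 + 2*6) = (((1/3)*(-5)*(3 - 10))*8)*(4 + 12) = (((1/3)*(-5)*(-7))*8)*16 = ((35/3)*8)*16 = (280/3)*16 = 4480/3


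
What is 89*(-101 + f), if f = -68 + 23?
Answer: -12994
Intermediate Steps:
f = -45
89*(-101 + f) = 89*(-101 - 45) = 89*(-146) = -12994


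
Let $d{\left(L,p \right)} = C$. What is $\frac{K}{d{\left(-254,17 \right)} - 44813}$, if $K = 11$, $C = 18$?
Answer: $- \frac{11}{44795} \approx -0.00024556$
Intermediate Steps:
$d{\left(L,p \right)} = 18$
$\frac{K}{d{\left(-254,17 \right)} - 44813} = \frac{11}{18 - 44813} = \frac{11}{-44795} = 11 \left(- \frac{1}{44795}\right) = - \frac{11}{44795}$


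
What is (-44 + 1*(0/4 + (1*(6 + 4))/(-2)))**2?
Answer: 2401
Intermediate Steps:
(-44 + 1*(0/4 + (1*(6 + 4))/(-2)))**2 = (-44 + 1*(0*(1/4) + (1*10)*(-1/2)))**2 = (-44 + 1*(0 + 10*(-1/2)))**2 = (-44 + 1*(0 - 5))**2 = (-44 + 1*(-5))**2 = (-44 - 5)**2 = (-49)**2 = 2401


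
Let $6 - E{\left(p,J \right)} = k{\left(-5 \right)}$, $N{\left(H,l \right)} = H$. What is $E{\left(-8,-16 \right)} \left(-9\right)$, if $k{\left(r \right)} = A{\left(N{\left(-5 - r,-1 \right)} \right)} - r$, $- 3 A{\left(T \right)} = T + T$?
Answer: $-9$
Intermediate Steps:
$A{\left(T \right)} = - \frac{2 T}{3}$ ($A{\left(T \right)} = - \frac{T + T}{3} = - \frac{2 T}{3}$)
$k{\left(r \right)} = \frac{10}{3} - \frac{r}{3}$ ($k{\left(r \right)} = - \frac{2 \left(-5 - r\right)}{3} - r = \left(\frac{10}{3} + \frac{2 r}{3}\right) - r = \frac{10}{3} - \frac{r}{3}$)
$E{\left(p,J \right)} = 1$ ($E{\left(p,J \right)} = 6 - \left(\frac{10}{3} - - \frac{5}{3}\right) = 6 - \left(\frac{10}{3} + \frac{5}{3}\right) = 6 - 5 = 1$)
$E{\left(-8,-16 \right)} \left(-9\right) = 1 \left(-9\right) = -9$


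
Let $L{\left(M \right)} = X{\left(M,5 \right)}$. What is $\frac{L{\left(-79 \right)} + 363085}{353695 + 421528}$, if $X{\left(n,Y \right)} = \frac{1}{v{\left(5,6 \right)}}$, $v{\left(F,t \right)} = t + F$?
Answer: $\frac{3993936}{8527453} \approx 0.46836$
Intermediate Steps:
$v{\left(F,t \right)} = F + t$
$X{\left(n,Y \right)} = \frac{1}{11}$ ($X{\left(n,Y \right)} = \frac{1}{5 + 6} = \frac{1}{11}$)
$L{\left(M \right)} = \frac{1}{11}$
$\frac{L{\left(-79 \right)} + 363085}{353695 + 421528} = \frac{\frac{1}{11} + 363085}{353695 + 421528} = \frac{3993936}{11 \cdot 775223} = \frac{3993936}{11} \cdot \frac{1}{775223} = \frac{3993936}{8527453}$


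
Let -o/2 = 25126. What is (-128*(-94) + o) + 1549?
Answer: -36671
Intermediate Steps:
o = -50252 (o = -2*25126 = -50252)
(-128*(-94) + o) + 1549 = (-128*(-94) - 50252) + 1549 = (12032 - 50252) + 1549 = -38220 + 1549 = -36671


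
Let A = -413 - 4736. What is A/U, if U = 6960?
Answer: -5149/6960 ≈ -0.73980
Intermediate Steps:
A = -5149
A/U = -5149/6960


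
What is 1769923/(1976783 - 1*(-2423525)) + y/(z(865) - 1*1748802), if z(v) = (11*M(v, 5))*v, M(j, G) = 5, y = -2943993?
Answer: 50048641835/23466842564 ≈ 2.1327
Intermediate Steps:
z(v) = 55*v (z(v) = (11*5)*v = 55*v)
1769923/(1976783 - 1*(-2423525)) + y/(z(865) - 1*1748802) = 1769923/(1976783 - 1*(-2423525)) - 2943993/(55*865 - 1*1748802) = 1769923/(1976783 + 2423525) - 2943993/(47575 - 1748802) = 1769923/4400308 - 2943993/(-1701227) = 1769923*(1/4400308) - 2943993*(-1/1701227) = 1769923/4400308 + 101517/58663 = 50048641835/23466842564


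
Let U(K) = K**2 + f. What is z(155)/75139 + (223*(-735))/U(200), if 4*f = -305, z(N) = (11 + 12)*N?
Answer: -9738663701/2399864521 ≈ -4.0580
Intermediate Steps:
z(N) = 23*N
f = -305/4 (f = (1/4)*(-305) = -305/4 ≈ -76.250)
U(K) = -305/4 + K**2 (U(K) = K**2 - 305/4 = -305/4 + K**2)
z(155)/75139 + (223*(-735))/U(200) = (23*155)/75139 + (223*(-735))/(-305/4 + 200**2) = 3565*(1/75139) - 163905/(-305/4 + 40000) = 3565/75139 - 163905/159695/4 = 3565/75139 - 163905*4/159695 = 3565/75139 - 131124/31939 = -9738663701/2399864521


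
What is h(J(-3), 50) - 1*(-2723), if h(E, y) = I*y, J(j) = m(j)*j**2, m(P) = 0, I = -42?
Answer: 623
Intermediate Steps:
J(j) = 0 (J(j) = 0*j**2 = 0)
h(E, y) = -42*y
h(J(-3), 50) - 1*(-2723) = -42*50 - 1*(-2723) = -2100 + 2723 = 623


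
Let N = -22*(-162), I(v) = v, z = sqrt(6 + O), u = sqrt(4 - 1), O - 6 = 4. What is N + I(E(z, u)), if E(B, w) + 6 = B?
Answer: 3562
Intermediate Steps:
O = 10 (O = 6 + 4 = 10)
u = sqrt(3) ≈ 1.7320
z = 4 (z = sqrt(6 + 10) = sqrt(16) = 4)
E(B, w) = -6 + B
N = 3564
N + I(E(z, u)) = 3564 + (-6 + 4) = 3564 - 2 = 3562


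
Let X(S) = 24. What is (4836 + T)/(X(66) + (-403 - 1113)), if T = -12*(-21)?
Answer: -1272/373 ≈ -3.4102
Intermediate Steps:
T = 252
(4836 + T)/(X(66) + (-403 - 1113)) = (4836 + 252)/(24 + (-403 - 1113)) = 5088/(24 - 1516) = 5088/(-1492) = 5088*(-1/1492) = -1272/373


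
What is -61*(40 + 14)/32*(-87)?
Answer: 143289/16 ≈ 8955.6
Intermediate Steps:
-61*(40 + 14)/32*(-87) = -3294/32*(-87) = -61*27/16*(-87) = -1647/16*(-87) = 143289/16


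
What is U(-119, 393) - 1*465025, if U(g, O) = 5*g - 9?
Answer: -465629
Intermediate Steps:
U(g, O) = -9 + 5*g
U(-119, 393) - 1*465025 = (-9 + 5*(-119)) - 1*465025 = (-9 - 595) - 465025 = -604 - 465025 = -465629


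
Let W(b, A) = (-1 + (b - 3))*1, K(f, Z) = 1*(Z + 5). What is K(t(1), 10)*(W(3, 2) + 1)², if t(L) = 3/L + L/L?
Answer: 0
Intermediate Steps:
t(L) = 1 + 3/L (t(L) = 3/L + 1 = 1 + 3/L)
K(f, Z) = 5 + Z (K(f, Z) = 1*(5 + Z) = 5 + Z)
W(b, A) = -4 + b (W(b, A) = (-1 + (-3 + b))*1 = (-4 + b)*1 = -4 + b)
K(t(1), 10)*(W(3, 2) + 1)² = (5 + 10)*((-4 + 3) + 1)² = 15*(-1 + 1)² = 15*0² = 15*0 = 0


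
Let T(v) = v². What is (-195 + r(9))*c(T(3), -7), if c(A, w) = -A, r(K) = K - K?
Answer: 1755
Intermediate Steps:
r(K) = 0
(-195 + r(9))*c(T(3), -7) = (-195 + 0)*(-1*3²) = -(-195)*9 = -195*(-9) = 1755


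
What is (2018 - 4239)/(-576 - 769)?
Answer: 2221/1345 ≈ 1.6513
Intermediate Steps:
(2018 - 4239)/(-576 - 769) = -2221/(-1345) = -2221*(-1/1345) = 2221/1345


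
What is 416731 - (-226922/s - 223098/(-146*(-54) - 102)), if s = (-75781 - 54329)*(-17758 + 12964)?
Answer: 168579348551313217/404500149990 ≈ 4.1676e+5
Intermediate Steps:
s = 623747340 (s = -130110*(-4794) = 623747340)
416731 - (-226922/s - 223098/(-146*(-54) - 102)) = 416731 - (-226922/623747340 - 223098/(-146*(-54) - 102)) = 416731 - (-226922*1/623747340 - 223098/(7884 - 102)) = 416731 - (-113461/311873670 - 223098/7782) = 416731 - (-113461/311873670 - 223098*1/7782) = 416731 - (-113461/311873670 - 37183/1297) = 416731 - 1*(-11596545830527/404500149990) = 416731 + 11596545830527/404500149990 = 168579348551313217/404500149990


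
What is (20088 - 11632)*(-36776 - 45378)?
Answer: -694694224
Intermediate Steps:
(20088 - 11632)*(-36776 - 45378) = 8456*(-82154) = -694694224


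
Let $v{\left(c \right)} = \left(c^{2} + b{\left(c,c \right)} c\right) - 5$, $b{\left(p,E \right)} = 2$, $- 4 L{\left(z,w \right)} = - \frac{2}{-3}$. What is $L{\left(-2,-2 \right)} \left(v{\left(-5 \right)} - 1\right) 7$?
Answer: $- \frac{21}{2} \approx -10.5$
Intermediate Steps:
$L{\left(z,w \right)} = - \frac{1}{6}$ ($L{\left(z,w \right)} = - \frac{\left(-2\right) \frac{1}{-3}}{4} = - \frac{\left(-2\right) \left(- \frac{1}{3}\right)}{4} = \left(- \frac{1}{4}\right) \frac{2}{3} = - \frac{1}{6}$)
$v{\left(c \right)} = -5 + c^{2} + 2 c$ ($v{\left(c \right)} = \left(c^{2} + 2 c\right) - 5 = -5 + c^{2} + 2 c$)
$L{\left(-2,-2 \right)} \left(v{\left(-5 \right)} - 1\right) 7 = - \frac{\left(\left(-5 + \left(-5\right)^{2} + 2 \left(-5\right)\right) - 1\right) 7}{6} = - \frac{\left(\left(-5 + 25 - 10\right) - 1\right) 7}{6} = - \frac{\left(10 - 1\right) 7}{6} = - \frac{9 \cdot 7}{6} = \left(- \frac{1}{6}\right) 63 = - \frac{21}{2}$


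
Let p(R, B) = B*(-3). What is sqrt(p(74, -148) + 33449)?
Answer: sqrt(33893) ≈ 184.10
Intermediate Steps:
p(R, B) = -3*B
sqrt(p(74, -148) + 33449) = sqrt(-3*(-148) + 33449) = sqrt(444 + 33449) = sqrt(33893)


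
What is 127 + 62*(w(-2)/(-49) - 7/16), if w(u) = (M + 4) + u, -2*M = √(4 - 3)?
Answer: 38407/392 ≈ 97.977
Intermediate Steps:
M = -½ (M = -√(4 - 3)/2 = -√1/2 = -½*1 = -½ ≈ -0.50000)
w(u) = 7/2 + u (w(u) = (-½ + 4) + u = 7/2 + u)
127 + 62*(w(-2)/(-49) - 7/16) = 127 + 62*((7/2 - 2)/(-49) - 7/16) = 127 + 62*((3/2)*(-1/49) - 7*1/16) = 127 + 62*(-3/98 - 7/16) = 127 + 62*(-367/784) = 127 - 11377/392 = 38407/392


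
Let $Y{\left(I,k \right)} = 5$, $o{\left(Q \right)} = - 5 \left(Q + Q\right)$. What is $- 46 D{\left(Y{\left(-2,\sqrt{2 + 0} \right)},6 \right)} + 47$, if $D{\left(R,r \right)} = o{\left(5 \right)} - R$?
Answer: $2577$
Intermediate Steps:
$o{\left(Q \right)} = - 10 Q$ ($o{\left(Q \right)} = - 5 \cdot 2 Q = - 10 Q$)
$D{\left(R,r \right)} = -50 - R$ ($D{\left(R,r \right)} = \left(-10\right) 5 - R = -50 - R$)
$- 46 D{\left(Y{\left(-2,\sqrt{2 + 0} \right)},6 \right)} + 47 = - 46 \left(-50 - 5\right) + 47 = \left(-46\right) \left(-55\right) + 47 = 2530 + 47 = 2577$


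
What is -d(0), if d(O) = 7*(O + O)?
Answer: 0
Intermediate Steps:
d(O) = 14*O (d(O) = 7*(2*O) = 14*O)
-d(0) = -14*0 = -1*0 = 0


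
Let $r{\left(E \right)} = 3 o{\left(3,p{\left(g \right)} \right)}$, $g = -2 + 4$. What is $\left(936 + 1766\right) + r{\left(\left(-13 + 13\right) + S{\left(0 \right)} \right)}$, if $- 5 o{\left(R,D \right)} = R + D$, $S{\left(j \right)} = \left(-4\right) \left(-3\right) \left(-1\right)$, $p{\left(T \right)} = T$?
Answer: $2699$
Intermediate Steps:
$g = 2$
$S{\left(j \right)} = -12$ ($S{\left(j \right)} = 12 \left(-1\right) = -12$)
$o{\left(R,D \right)} = - \frac{D}{5} - \frac{R}{5}$ ($o{\left(R,D \right)} = - \frac{R + D}{5} = - \frac{D + R}{5} = - \frac{D}{5} - \frac{R}{5}$)
$r{\left(E \right)} = -3$ ($r{\left(E \right)} = 3 \left(\left(- \frac{1}{5}\right) 2 - \frac{3}{5}\right) = 3 \left(- \frac{2}{5} - \frac{3}{5}\right) = 3 \left(-1\right) = -3$)
$\left(936 + 1766\right) + r{\left(\left(-13 + 13\right) + S{\left(0 \right)} \right)} = \left(936 + 1766\right) - 3 = 2702 - 3 = 2699$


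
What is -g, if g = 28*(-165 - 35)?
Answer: 5600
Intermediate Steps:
g = -5600 (g = 28*(-200) = -5600)
-g = -1*(-5600) = 5600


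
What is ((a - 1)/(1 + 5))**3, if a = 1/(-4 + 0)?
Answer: -125/13824 ≈ -0.0090422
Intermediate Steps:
a = -1/4 (a = 1/(-4) = -1/4 ≈ -0.25000)
((a - 1)/(1 + 5))**3 = ((-1/4 - 1)/(1 + 5))**3 = (-5/4/6)**3 = (-5/4*1/6)**3 = (-5/24)**3 = -125/13824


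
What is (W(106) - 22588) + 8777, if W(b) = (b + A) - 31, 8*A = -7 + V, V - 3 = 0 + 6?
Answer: -54943/4 ≈ -13736.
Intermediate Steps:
V = 9 (V = 3 + (0 + 6) = 3 + 6 = 9)
A = ¼ (A = (-7 + 9)/8 = (⅛)*2 = ¼ ≈ 0.25000)
W(b) = -123/4 + b (W(b) = (b + ¼) - 31 = (¼ + b) - 31 = -123/4 + b)
(W(106) - 22588) + 8777 = ((-123/4 + 106) - 22588) + 8777 = (301/4 - 22588) + 8777 = -90051/4 + 8777 = -54943/4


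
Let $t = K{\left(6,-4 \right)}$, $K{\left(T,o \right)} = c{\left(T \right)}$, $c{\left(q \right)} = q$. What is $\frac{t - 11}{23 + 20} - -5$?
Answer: $\frac{210}{43} \approx 4.8837$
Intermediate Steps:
$K{\left(T,o \right)} = T$
$t = 6$
$\frac{t - 11}{23 + 20} - -5 = \frac{6 - 11}{23 + 20} - -5 = - \frac{5}{43} + 5 = \frac{210}{43}$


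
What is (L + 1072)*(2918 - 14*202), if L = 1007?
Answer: 187110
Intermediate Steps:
(L + 1072)*(2918 - 14*202) = (1007 + 1072)*(2918 - 14*202) = 2079*(2918 - 2828) = 2079*90 = 187110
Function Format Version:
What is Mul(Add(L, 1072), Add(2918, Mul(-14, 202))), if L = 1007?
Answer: 187110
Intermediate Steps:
Mul(Add(L, 1072), Add(2918, Mul(-14, 202))) = Mul(Add(1007, 1072), Add(2918, Mul(-14, 202))) = Mul(2079, Add(2918, -2828)) = Mul(2079, 90) = 187110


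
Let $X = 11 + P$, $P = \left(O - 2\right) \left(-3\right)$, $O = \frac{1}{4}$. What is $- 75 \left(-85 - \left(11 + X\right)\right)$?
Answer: $\frac{33675}{4} \approx 8418.8$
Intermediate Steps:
$O = \frac{1}{4} \approx 0.25$
$P = \frac{21}{4}$ ($P = \left(\frac{1}{4} - 2\right) \left(-3\right) = \left(- \frac{7}{4}\right) \left(-3\right) = \frac{21}{4} \approx 5.25$)
$X = \frac{65}{4}$ ($X = 11 + \frac{21}{4} = \frac{65}{4} \approx 16.25$)
$- 75 \left(-85 - \left(11 + X\right)\right) = - 75 \left(-85 - \frac{109}{4}\right) = \left(-75\right) \left(- \frac{449}{4}\right) = \frac{33675}{4}$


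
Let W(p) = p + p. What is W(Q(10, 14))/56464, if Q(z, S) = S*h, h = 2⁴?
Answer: 28/3529 ≈ 0.0079343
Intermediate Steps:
h = 16
Q(z, S) = 16*S (Q(z, S) = S*16 = 16*S)
W(p) = 2*p
W(Q(10, 14))/56464 = (2*(16*14))/56464 = (2*224)*(1/56464) = 448*(1/56464) = 28/3529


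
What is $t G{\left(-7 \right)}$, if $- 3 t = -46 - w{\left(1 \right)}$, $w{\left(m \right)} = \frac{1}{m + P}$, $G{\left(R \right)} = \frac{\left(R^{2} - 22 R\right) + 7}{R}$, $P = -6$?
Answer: $-458$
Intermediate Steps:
$G{\left(R \right)} = \frac{7 + R^{2} - 22 R}{R}$
$w{\left(m \right)} = \frac{1}{-6 + m}$ ($w{\left(m \right)} = \frac{1}{m - 6} = \frac{1}{-6 + m}$)
$t = \frac{229}{15}$ ($t = - \frac{-46 - \frac{1}{-6 + 1}}{3} = - \frac{-46 - \frac{1}{-5}}{3} = - \frac{-46 - - \frac{1}{5}}{3} = - \frac{-46 + \frac{1}{5}}{3} = \left(- \frac{1}{3}\right) \left(- \frac{229}{5}\right) = \frac{229}{15} \approx 15.267$)
$t G{\left(-7 \right)} = \frac{229 \left(-22 - 7 + \frac{7}{-7}\right)}{15} = \frac{229 \left(-22 - 7 + 7 \left(- \frac{1}{7}\right)\right)}{15} = \frac{229 \left(-22 - 7 - 1\right)}{15} = \frac{229}{15} \left(-30\right) = -458$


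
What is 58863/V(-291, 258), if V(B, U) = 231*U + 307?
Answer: 58863/59905 ≈ 0.98261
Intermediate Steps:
V(B, U) = 307 + 231*U
58863/V(-291, 258) = 58863/(307 + 231*258) = 58863/(307 + 59598) = 58863/59905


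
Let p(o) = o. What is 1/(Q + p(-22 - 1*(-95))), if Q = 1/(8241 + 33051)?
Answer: 41292/3014317 ≈ 0.013699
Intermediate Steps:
Q = 1/41292 ≈ 2.4218e-5
1/(Q + p(-22 - 1*(-95))) = 1/(1/41292 + (-22 - 1*(-95))) = 1/(1/41292 + (-22 + 95)) = 1/(1/41292 + 73) = 1/(3014317/41292) = 41292/3014317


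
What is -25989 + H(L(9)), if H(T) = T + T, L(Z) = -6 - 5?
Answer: -26011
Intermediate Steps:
L(Z) = -11
H(T) = 2*T
-25989 + H(L(9)) = -25989 + 2*(-11) = -25989 - 22 = -26011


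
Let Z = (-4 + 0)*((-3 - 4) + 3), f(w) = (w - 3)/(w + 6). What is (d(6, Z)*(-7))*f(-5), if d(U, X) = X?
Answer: 896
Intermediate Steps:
f(w) = (-3 + w)/(6 + w)
Z = 16 (Z = -4*(-7 + 3) = -4*(-4) = 16)
(d(6, Z)*(-7))*f(-5) = (16*(-7))*((-3 - 5)/(6 - 5)) = -112*(-8)/1 = -112*(-8) = 896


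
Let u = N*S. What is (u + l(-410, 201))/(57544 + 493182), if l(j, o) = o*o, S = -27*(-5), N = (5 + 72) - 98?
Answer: 18783/275363 ≈ 0.068212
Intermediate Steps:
N = -21 (N = 77 - 98 = -21)
S = 135
l(j, o) = o²
u = -2835 (u = -21*135 = -2835)
(u + l(-410, 201))/(57544 + 493182) = (-2835 + 201²)/(57544 + 493182) = (-2835 + 40401)/550726 = 37566*(1/550726) = 18783/275363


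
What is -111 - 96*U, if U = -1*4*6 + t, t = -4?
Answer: 2577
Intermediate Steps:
U = -28 (U = -1*4*6 - 4 = -4*6 - 4 = -24 - 4 = -28)
-111 - 96*U = -111 - 96*(-28) = -111 + 2688 = 2577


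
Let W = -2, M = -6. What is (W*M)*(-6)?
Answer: -72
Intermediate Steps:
(W*M)*(-6) = -2*(-6)*(-6) = 12*(-6) = -72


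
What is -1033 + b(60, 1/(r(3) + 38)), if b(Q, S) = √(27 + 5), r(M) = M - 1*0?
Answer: -1033 + 4*√2 ≈ -1027.3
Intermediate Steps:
r(M) = M (r(M) = M + 0 = M)
b(Q, S) = 4*√2 (b(Q, S) = √32 = 4*√2)
-1033 + b(60, 1/(r(3) + 38)) = -1033 + 4*√2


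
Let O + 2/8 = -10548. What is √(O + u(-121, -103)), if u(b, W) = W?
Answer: I*√42605/2 ≈ 103.2*I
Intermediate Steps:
O = -42193/4 (O = -¼ - 10548 = -42193/4 ≈ -10548.)
√(O + u(-121, -103)) = √(-42193/4 - 103) = √(-42605/4) = I*√42605/2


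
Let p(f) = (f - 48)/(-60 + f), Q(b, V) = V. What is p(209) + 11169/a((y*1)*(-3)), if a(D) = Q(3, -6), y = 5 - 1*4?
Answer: -554405/298 ≈ -1860.4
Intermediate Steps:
y = 1 (y = 5 - 4 = 1)
p(f) = (-48 + f)/(-60 + f)
a(D) = -6
p(209) + 11169/a((y*1)*(-3)) = (-48 + 209)/(-60 + 209) + 11169/(-6) = 161/149 + 11169*(-1/6) = (1/149)*161 - 3723/2 = 161/149 - 3723/2 = -554405/298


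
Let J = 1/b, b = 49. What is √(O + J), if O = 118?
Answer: √5783/7 ≈ 10.864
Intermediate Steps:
J = 1/49 ≈ 0.020408
√(O + J) = √(118 + 1/49) = √(5783/49) = √5783/7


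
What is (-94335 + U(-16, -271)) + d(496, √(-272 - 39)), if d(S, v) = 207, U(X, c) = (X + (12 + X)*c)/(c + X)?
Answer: -27015804/287 ≈ -94132.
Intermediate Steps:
U(X, c) = (X + c*(12 + X))/(X + c)
(-94335 + U(-16, -271)) + d(496, √(-272 - 39)) = (-94335 + (-16 + 12*(-271) - 16*(-271))/(-16 - 271)) + 207 = (-94335 + (-16 - 3252 + 4336)/(-287)) + 207 = (-94335 - 1/287*1068) + 207 = (-94335 - 1068/287) + 207 = -27075213/287 + 207 = -27015804/287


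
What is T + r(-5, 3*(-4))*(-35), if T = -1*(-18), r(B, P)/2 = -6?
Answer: 438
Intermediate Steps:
r(B, P) = -12 (r(B, P) = 2*(-6) = -12)
T = 18
T + r(-5, 3*(-4))*(-35) = 18 - 12*(-35) = 18 + 420 = 438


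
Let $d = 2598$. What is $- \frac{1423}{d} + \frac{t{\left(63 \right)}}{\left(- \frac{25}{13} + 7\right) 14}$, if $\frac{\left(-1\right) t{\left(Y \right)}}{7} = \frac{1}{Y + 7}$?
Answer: $- \frac{2197049}{4000920} \approx -0.54914$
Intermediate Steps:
$t{\left(Y \right)} = - \frac{7}{7 + Y}$ ($t{\left(Y \right)} = - \frac{7}{Y + 7} = - \frac{7}{7 + Y}$)
$- \frac{1423}{d} + \frac{t{\left(63 \right)}}{\left(- \frac{25}{13} + 7\right) 14} = - \frac{1423}{2598} + \frac{\left(-7\right) \frac{1}{7 + 63}}{\left(- \frac{25}{13} + 7\right) 14} = \left(-1423\right) \frac{1}{2598} + \frac{\left(-7\right) \frac{1}{70}}{\left(\left(-25\right) \frac{1}{13} + 7\right) 14} = - \frac{1423}{2598} + \frac{\left(-7\right) \frac{1}{70}}{\left(- \frac{25}{13} + 7\right) 14} = - \frac{1423}{2598} - \frac{1}{10 \cdot \frac{66}{13} \cdot 14} = - \frac{1423}{2598} - \frac{1}{10 \cdot \frac{924}{13}} = - \frac{1423}{2598} - \frac{13}{9240} = - \frac{2197049}{4000920}$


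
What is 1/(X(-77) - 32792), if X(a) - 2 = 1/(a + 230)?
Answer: -153/5016869 ≈ -3.0497e-5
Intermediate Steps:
X(a) = 2 + 1/(230 + a) (X(a) = 2 + 1/(a + 230) = 2 + 1/(230 + a))
1/(X(-77) - 32792) = 1/((461 + 2*(-77))/(230 - 77) - 32792) = 1/((461 - 154)/153 - 32792) = 1/((1/153)*307 - 32792) = 1/(307/153 - 32792) = 1/(-5016869/153) = -153/5016869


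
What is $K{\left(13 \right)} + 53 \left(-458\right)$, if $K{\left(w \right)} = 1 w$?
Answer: $-24261$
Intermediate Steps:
$K{\left(w \right)} = w$
$K{\left(13 \right)} + 53 \left(-458\right) = 13 + 53 \left(-458\right) = 13 - 24274 = -24261$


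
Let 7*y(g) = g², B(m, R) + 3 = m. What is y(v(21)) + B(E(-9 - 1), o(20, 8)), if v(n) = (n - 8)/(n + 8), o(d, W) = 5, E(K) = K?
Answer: -76362/5887 ≈ -12.971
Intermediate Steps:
B(m, R) = -3 + m
v(n) = (-8 + n)/(8 + n)
y(g) = g²/7
y(v(21)) + B(E(-9 - 1), o(20, 8)) = ((-8 + 21)/(8 + 21))²/7 + (-3 + (-9 - 1)) = (13/29)²/7 + (-3 - 10) = ((1/29)*13)²/7 - 13 = (13/29)²/7 - 13 = (⅐)*(169/841) - 13 = 169/5887 - 13 = -76362/5887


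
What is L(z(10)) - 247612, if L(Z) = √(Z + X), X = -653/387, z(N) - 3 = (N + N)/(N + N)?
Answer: -247612 + √38485/129 ≈ -2.4761e+5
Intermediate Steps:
z(N) = 4 (z(N) = 3 + (N + N)/(N + N) = 3 + (2*N)/((2*N)) = 3 + (2*N)*(1/(2*N)) = 3 + 1 = 4)
X = -653/387 (X = -653*1/387 = -653/387 ≈ -1.6873)
L(Z) = √(-653/387 + Z) (L(Z) = √(Z - 653/387) = √(-653/387 + Z))
L(z(10)) - 247612 = √(-28079 + 16641*4)/129 - 247612 = √(-28079 + 66564)/129 - 247612 = √38485/129 - 247612 = -247612 + √38485/129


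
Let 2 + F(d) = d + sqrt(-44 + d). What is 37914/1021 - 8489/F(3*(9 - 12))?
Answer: 101936995/177654 + 8489*I*sqrt(53)/174 ≈ 573.79 + 355.18*I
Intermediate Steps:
F(d) = -2 + d + sqrt(-44 + d) (F(d) = -2 + (d + sqrt(-44 + d)) = -2 + d + sqrt(-44 + d))
37914/1021 - 8489/F(3*(9 - 12)) = 37914/1021 - 8489/(-2 + 3*(9 - 12) + sqrt(-44 + 3*(9 - 12))) = 37914*(1/1021) - 8489/(-2 + 3*(-3) + sqrt(-44 + 3*(-3))) = 37914/1021 - 8489/(-2 - 9 + sqrt(-44 - 9)) = 37914/1021 - 8489/(-2 - 9 + sqrt(-53)) = 37914/1021 - 8489/(-2 - 9 + I*sqrt(53)) = 37914/1021 - 8489/(-11 + I*sqrt(53))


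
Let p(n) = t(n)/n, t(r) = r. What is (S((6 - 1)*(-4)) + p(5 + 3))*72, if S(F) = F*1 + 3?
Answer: -1152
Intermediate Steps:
S(F) = 3 + F (S(F) = F + 3 = 3 + F)
p(n) = 1 (p(n) = n/n = 1)
(S((6 - 1)*(-4)) + p(5 + 3))*72 = ((3 + (6 - 1)*(-4)) + 1)*72 = ((3 + 5*(-4)) + 1)*72 = ((3 - 20) + 1)*72 = (-17 + 1)*72 = -16*72 = -1152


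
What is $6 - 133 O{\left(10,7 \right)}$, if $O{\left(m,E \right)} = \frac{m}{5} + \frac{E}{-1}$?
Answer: $671$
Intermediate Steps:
$O{\left(m,E \right)} = - E + \frac{m}{5}$ ($O{\left(m,E \right)} = m \frac{1}{5} + E \left(-1\right) = \frac{m}{5} - E = - E + \frac{m}{5}$)
$6 - 133 O{\left(10,7 \right)} = 6 - 133 \left(\left(-1\right) 7 + \frac{1}{5} \cdot 10\right) = 6 - 133 \left(-7 + 2\right) = 6 - -665 = 6 + 665 = 671$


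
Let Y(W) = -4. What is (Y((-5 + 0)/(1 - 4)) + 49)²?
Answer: 2025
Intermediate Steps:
(Y((-5 + 0)/(1 - 4)) + 49)² = (-4 + 49)² = 45² = 2025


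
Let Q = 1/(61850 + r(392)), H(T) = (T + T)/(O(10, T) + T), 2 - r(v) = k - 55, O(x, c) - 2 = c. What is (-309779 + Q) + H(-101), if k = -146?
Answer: -1922265361247/6205300 ≈ -3.0978e+5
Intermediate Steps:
O(x, c) = 2 + c
r(v) = 203 (r(v) = 2 - (-146 - 55) = 2 - 1*(-201) = 2 + 201 = 203)
H(T) = 2*T/(2 + 2*T) (H(T) = (T + T)/((2 + T) + T) = (2*T)/(2 + 2*T) = 2*T/(2 + 2*T))
Q = 1/62053 (Q = 1/(61850 + 203) = 1/62053 ≈ 1.6115e-5)
(-309779 + Q) + H(-101) = (-309779 + 1/62053) - 101/(1 - 101) = -19222716286/62053 - 101/(-100) = -19222716286/62053 - 101*(-1/100) = -19222716286/62053 + 101/100 = -1922265361247/6205300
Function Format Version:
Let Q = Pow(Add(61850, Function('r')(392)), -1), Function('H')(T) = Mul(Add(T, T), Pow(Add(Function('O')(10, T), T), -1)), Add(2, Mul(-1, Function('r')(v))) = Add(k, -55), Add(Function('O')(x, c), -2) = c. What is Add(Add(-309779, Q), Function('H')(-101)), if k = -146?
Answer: Rational(-1922265361247, 6205300) ≈ -3.0978e+5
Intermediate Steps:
Function('O')(x, c) = Add(2, c)
Function('r')(v) = 203 (Function('r')(v) = Add(2, Mul(-1, Add(-146, -55))) = Add(2, Mul(-1, -201)) = Add(2, 201) = 203)
Function('H')(T) = Mul(2, T, Pow(Add(2, Mul(2, T)), -1)) (Function('H')(T) = Mul(Add(T, T), Pow(Add(Add(2, T), T), -1)) = Mul(Mul(2, T), Pow(Add(2, Mul(2, T)), -1)) = Mul(2, T, Pow(Add(2, Mul(2, T)), -1)))
Q = Rational(1, 62053) (Q = Pow(Add(61850, 203), -1) = Pow(62053, -1) = Rational(1, 62053) ≈ 1.6115e-5)
Add(Add(-309779, Q), Function('H')(-101)) = Add(Add(-309779, Rational(1, 62053)), Mul(-101, Pow(Add(1, -101), -1))) = Add(Rational(-19222716286, 62053), Mul(-101, Pow(-100, -1))) = Add(Rational(-19222716286, 62053), Mul(-101, Rational(-1, 100))) = Add(Rational(-19222716286, 62053), Rational(101, 100)) = Rational(-1922265361247, 6205300)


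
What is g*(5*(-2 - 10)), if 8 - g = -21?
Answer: -1740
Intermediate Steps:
g = 29 (g = 8 - 1*(-21) = 8 + 21 = 29)
g*(5*(-2 - 10)) = 29*(5*(-2 - 10)) = 29*(5*(-12)) = 29*(-60) = -1740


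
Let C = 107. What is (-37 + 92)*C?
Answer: 5885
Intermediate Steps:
(-37 + 92)*C = (-37 + 92)*107 = 55*107 = 5885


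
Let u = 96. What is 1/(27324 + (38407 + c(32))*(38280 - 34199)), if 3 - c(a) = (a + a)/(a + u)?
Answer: 2/313552987 ≈ 6.3785e-9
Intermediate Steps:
c(a) = 3 - 2*a/(96 + a) (c(a) = 3 - (a + a)/(a + 96) = 3 - 2*a/(96 + a))
1/(27324 + (38407 + c(32))*(38280 - 34199)) = 1/(27324 + (38407 + (288 + 32)/(96 + 32))*(38280 - 34199)) = 1/(27324 + (38407 + 320/128)*4081) = 1/(27324 + (38407 + (1/128)*320)*4081) = 1/(27324 + (38407 + 5/2)*4081) = 1/(27324 + (76819/2)*4081) = 1/(27324 + 313498339/2) = 1/(313552987/2) = 2/313552987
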